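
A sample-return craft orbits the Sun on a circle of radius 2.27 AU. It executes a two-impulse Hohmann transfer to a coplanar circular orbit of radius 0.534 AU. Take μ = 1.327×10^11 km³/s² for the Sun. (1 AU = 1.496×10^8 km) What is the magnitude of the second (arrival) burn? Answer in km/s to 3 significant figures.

Δv₂ = 11.1 km/s

In km: r₁ = 2.27 × 1.496×10^8 = 3.39592×10^8 km; r₂ = 0.534 × 1.496×10^8 = 7.98864×10^7 km.
Semi-major axis of the transfer orbit: a_t = (3.39592×10^8 + 7.98864×10^7)/2 = 2.097392×10^8 km.
On the circular orbit at r = 7.98864×10^7 km, v_c = √(μ/r) = 40.76 km/s.
Transfer-orbit speed at the same r (vis-viva, a = a_t): v_t = √[μ(2/r − 1/a_t)] = 51.86 km/s.
Δv₂ = |v_t − v_c| = |51.86 − 40.76| = 11.10 km/s.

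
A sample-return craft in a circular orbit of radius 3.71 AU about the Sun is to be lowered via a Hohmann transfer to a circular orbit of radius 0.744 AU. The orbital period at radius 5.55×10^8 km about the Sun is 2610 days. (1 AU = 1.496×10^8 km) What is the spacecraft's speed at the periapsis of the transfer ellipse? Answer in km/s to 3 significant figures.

v = 44.6 km/s

From Kepler's third law T² = 4π²r³/μ at r = 5.55×10^8 km, T = 2610 days = 2610 × 86400 s = 2.25504×10^8 s: μ = 4π²r³/T² = 1.32718×10^11 km³/s².
In km: r₁ = 3.71 × 1.496×10^8 = 5.55016×10^8 km; r₂ = 0.744 × 1.496×10^8 = 1.113024×10^8 km.
Semi-major axis of the transfer orbit: a_t = (5.55016×10^8 + 1.113024×10^8)/2 = 3.331592×10^8 km.
The periapsis of the transfer ellipse is at r = 1.113024×10^8 km.
Vis-viva: v = √[μ(2/r − 1/a_t)] = √[1.32718×10^11 × (2/1.113024×10^8 − 1/3.331592×10^8)] = 44.57 km/s.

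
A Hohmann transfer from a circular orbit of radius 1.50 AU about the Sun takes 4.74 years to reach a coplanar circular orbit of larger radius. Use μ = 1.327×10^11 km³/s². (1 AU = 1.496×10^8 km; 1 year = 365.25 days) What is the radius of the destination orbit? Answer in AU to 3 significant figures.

r₂ = 7.46 AU

In km: r₁ = 1.50 × 1.496×10^8 = 2.244×10^8 km.
Transfer time t = 4.74 years × 365.25 × 86400 s = 1.49583024×10^8 s, and t = π√(a_t³/μ).
So a_t = (μ t²/π²)^(1/3) = (1.327×10^11 × (1.49583024×10^8)² / π²)^(1/3) = 6.7006×10^8 km.
Since a_t = (r₁ + r₂)/2, r₂ = 2a_t − r₁ = 2×6.7006×10^8 − 2.244×10^8 = 1.11572×10^9 km.
In AU: r₂ = 1.11572×10^9 / 1.496×10^8 = 7.46 AU.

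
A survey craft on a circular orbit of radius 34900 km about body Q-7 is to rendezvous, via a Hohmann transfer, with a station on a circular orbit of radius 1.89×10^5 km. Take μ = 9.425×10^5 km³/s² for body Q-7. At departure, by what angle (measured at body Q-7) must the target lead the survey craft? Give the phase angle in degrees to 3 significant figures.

The Hohmann ellipse has a_t = (r₁ + r₂)/2 = 1.1195×10^5 km.
The half-period of the transfer ellipse is t = π√(a_t³/μ) = 1.21212×10^5 s.
Target angular speed ω₂ = √(μ/r₂³) = 1.18154×10^-5 rad/s.
Angle swept by the target during transfer: ω₂·t = 1.4322 rad = 82.06°.
Arrival is 180° from departure on the ellipse, so φ = 180° − 82.06° = 97.9°.

φ = 97.9°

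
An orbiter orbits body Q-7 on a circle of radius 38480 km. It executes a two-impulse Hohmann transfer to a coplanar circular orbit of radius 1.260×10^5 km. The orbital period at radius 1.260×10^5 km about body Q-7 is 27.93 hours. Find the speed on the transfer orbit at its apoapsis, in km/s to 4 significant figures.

From Kepler's third law T² = 4π²r³/μ at r = 1.260×10^5 km, T = 27.93 hours = 27.93 × 3600 s = 1.00548×10^5 s: μ = 4π²r³/T² = 7.81132×10^6 km³/s².
Transfer-ellipse semi-major axis a_t = (r₁ + r₂)/2 = (38480 + 1.260×10^5)/2 = 82240 km.
At apoapsis, r = 1.260×10^5 km.
Vis-viva: v = √[μ(2/r − 1/a_t)] = √[7.81132×10^6 × (2/1.260×10^5 − 1/82240)] = 5.386 km/s.

v = 5.386 km/s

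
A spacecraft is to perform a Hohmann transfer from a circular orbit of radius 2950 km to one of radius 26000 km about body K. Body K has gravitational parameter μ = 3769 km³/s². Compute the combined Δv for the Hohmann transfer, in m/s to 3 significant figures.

Transfer-ellipse semi-major axis a_t = (r₁ + r₂)/2 = (2950 + 26000)/2 = 14475 km.
Circular speed at r₁: v₁ = √(μ/r₁) = √(3769/2950) = 1.13032 km/s.
Transfer-orbit speed at r₁ (v² = μ(2/r − 1/a)): v_p = √[μ(2/r₁ − 1/a_t)] = 1.51488 km/s.
First burn Δv₁ = |v_p − v₁| = 0.38456 km/s.
Circular speed at r₂: v₂ = √(μ/r₂) = 0.38074 km/s.
Transfer-orbit speed at r₂: v_a = √[μ(2/r₂ − 1/a_t)] = 0.17188 km/s.
Second burn Δv₂ = |v₂ − v_a| = 0.20886 km/s.
Total Δv = Δv₁ + Δv₂ = 0.5934 km/s.

Δv = 593 m/s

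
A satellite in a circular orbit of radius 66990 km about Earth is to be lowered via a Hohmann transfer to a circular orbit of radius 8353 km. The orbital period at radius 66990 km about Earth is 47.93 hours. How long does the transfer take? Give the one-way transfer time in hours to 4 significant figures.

From Kepler's third law T² = 4π²r³/μ at r = 66990 km, T = 47.93 hours = 47.93 × 3600 s = 1.72548×10^5 s: μ = 4π²r³/T² = 3.98630×10^5 km³/s².
Semi-major axis of the transfer orbit: a_t = (66990 + 8353)/2 = 37671.5 km.
Transfer time t = π√(a_t³/μ) = π√((37671.5)³ / 3.98630×10^5) = 36380 s.
Converting: 36380 s ÷ 3600 s/hour = 10.11 hours.

t = 10.11 hours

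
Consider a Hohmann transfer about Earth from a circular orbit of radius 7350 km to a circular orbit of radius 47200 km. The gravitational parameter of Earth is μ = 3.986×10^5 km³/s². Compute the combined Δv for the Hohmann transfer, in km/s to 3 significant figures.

Semi-major axis of the transfer orbit: a_t = (7350 + 47200)/2 = 27275 km.
Circular speed at r₁: v₁ = √(μ/r₁) = √(3.986×10^5/7350) = 7.364190 km/s.
On the transfer ellipse at r₁, vis-viva gives v_p = √[μ(2/r₁ − 1/a_t)] = 9.687542 km/s.
First burn Δv₁ = |v_p − v₁| = 2.3234 km/s.
At r₂, v₂ = √(μ/r₂) = 2.9060 km/s.
Transfer-orbit speed at r₂: v_a = √[μ(2/r₂ − 1/a_t)] = 1.5085 km/s.
Second burn Δv₂ = |v₂ − v_a| = 1.3975 km/s.
Δv = Δv₁ + Δv₂ = 2.3234 + 1.3975 = 3.721 km/s.

Δv = 3.72 km/s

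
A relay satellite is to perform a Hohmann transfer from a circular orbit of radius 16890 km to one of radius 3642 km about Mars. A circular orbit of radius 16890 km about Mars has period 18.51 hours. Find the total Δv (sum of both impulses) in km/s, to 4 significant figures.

Δv = 1.613 km/s

From Kepler's third law T² = 4π²r³/μ at r = 16890 km, T = 18.51 hours = 18.51 × 3600 s = 66636 s: μ = 4π²r³/T² = 42838.2 km³/s².
Semi-major axis of the transfer orbit: a_t = (16890 + 3642)/2 = 10266 km.
At r₁ the circular-orbit speed is v₁ = √(μ/r₁) = 1.5926 km/s.
On the transfer ellipse at r₁, vis-viva equation gives v_a = √[μ(2/r₁ − 1/a_t)] = 0.94857 km/s.
First burn Δv₁ = |v_a − v₁| = 0.6440 km/s.
At r₂, v₂ = √(μ/r₂) = 3.42962 km/s.
Transfer-orbit speed at r₂: v_p = √[μ(2/r₂ − 1/a_t)] = 4.39906 km/s.
Second burn Δv₂ = |v₂ − v_p| = 0.9694 km/s.
Total Δv = Δv₁ + Δv₂ = 1.613 km/s.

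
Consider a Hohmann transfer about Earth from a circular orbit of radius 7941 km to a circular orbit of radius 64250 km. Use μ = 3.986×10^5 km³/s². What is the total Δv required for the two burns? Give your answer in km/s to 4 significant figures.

Δv = 3.690 km/s

Transfer-ellipse semi-major axis a_t = (r₁ + r₂)/2 = (7941 + 64250)/2 = 36095.5 km.
Circular speed at r₁: v₁ = √(μ/r₁) = √(3.986×10^5/7941) = 7.08486 km/s.
Transfer-orbit speed at r₁ (vis-viva equation): v_p = √[μ(2/r₁ − 1/a_t)] = 9.45238 km/s.
First burn Δv₁ = |v_p − v₁| = 2.368 km/s.
At r₂, v₂ = √(μ/r₂) = 2.49076 km/s.
Transfer-orbit speed at r₂: v_a = √[μ(2/r₂ − 1/a_t)] = 1.16827 km/s.
Second burn Δv₂ = |v₂ − v_a| = 1.322 km/s.
Δv = Δv₁ + Δv₂ = 2.368 + 1.322 = 3.690 km/s.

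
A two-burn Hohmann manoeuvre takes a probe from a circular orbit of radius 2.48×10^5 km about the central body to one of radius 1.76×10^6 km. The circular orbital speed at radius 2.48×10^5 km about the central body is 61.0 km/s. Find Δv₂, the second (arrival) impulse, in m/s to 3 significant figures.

From the circular-orbit relation v² = μ/r at r = 2.48×10^5 km: μ = v²r = (61.0)² × 2.48×10^5 = 9.22808×10^8 km³/s².
The Hohmann ellipse has a_t = (r₁ + r₂)/2 = 1.004×10^6 km.
On the circular orbit at r = 1.760×10^6 km, v_c = √(μ/r) = 22.90 km/s.
Vis-viva on the transfer ellipse at r = 1.760×10^6 km gives v_t = √[μ(2/r − 1/a_t)] = 11.38 km/s.
Δv₂ = |v_t − v_c| = |11.38 − 22.90| = 11.52 km/s.

Δv₂ = 11500 m/s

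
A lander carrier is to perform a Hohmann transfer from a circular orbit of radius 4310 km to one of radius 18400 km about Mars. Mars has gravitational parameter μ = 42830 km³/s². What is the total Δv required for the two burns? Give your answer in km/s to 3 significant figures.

Δv = 1.45 km/s

Transfer-ellipse semi-major axis a_t = (r₁ + r₂)/2 = (4310 + 18400)/2 = 11355 km.
At r₁ the circular-orbit speed is v₁ = √(μ/r₁) = 3.15236 km/s.
On the transfer ellipse at r₁, v² = μ(2/r − 1/a) gives v_p = √[μ(2/r₁ − 1/a_t)] = 4.01283 km/s.
First burn Δv₁ = |v_p − v₁| = 0.8605 km/s.
At r₂, v₂ = √(μ/r₂) = 1.5257 km/s.
Transfer-orbit speed at r₂: v_a = √[μ(2/r₂ − 1/a_t)] = 0.93996 km/s.
Second burn Δv₂ = |v₂ − v_a| = 0.5857 km/s.
Δv = Δv₁ + Δv₂ = 0.8605 + 0.5857 = 1.446 km/s.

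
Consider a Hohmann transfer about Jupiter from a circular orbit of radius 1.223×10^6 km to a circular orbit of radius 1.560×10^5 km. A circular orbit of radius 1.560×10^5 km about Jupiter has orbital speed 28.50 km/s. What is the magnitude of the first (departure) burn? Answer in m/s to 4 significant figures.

Δv₁ = 5337 m/s

From the circular-orbit relation v² = μ/r at r = 1.560×10^5 km: μ = v²r = (28.50)² × 1.560×10^5 = 1.26711×10^8 km³/s².
Semi-major axis of the transfer orbit: a_t = (1.223×10^6 + 1.560×10^5)/2 = 6.895×10^5 km.
On the circular orbit at r = 1.223×10^6 km, v_c = √(μ/r) = 10.179 km/s.
Vis-viva on the transfer ellipse at r = 1.223×10^6 km gives v_t = √[μ(2/r − 1/a_t)] = 4.8416 km/s.
Δv₁ = |v_t − v_c| = |4.8416 − 10.179| = 5.337 km/s.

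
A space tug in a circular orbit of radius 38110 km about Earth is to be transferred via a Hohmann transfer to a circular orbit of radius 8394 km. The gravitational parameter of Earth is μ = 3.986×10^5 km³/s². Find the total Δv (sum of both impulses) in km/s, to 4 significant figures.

Transfer-ellipse semi-major axis a_t = (r₁ + r₂)/2 = (38110 + 8394)/2 = 23252 km.
At r₁ the circular-orbit speed is v₁ = √(μ/r₁) = 3.234 km/s.
Transfer-orbit speed at r₁ (vis-viva equation): v_a = √[μ(2/r₁ − 1/a_t)] = 1.943 km/s.
First burn Δv₁ = |v_a − v₁| = 1.291 km/s.
At r₂, v₂ = √(μ/r₂) = 6.891 km/s.
Transfer-orbit speed at r₂: v_p = √[μ(2/r₂ − 1/a_t)] = 8.822 km/s.
Second burn Δv₂ = |v₂ − v_p| = 1.931 km/s.
Total Δv = Δv₁ + Δv₂ = 3.222 km/s.

Δv = 3.222 km/s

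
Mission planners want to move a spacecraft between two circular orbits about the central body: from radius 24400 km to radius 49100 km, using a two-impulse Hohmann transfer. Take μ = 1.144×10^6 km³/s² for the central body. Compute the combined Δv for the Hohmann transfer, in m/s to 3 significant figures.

Semi-major axis of the transfer orbit: a_t = (24400 + 49100)/2 = 36750 km.
Circular speed at r₁: v₁ = √(μ/r₁) = √(1.144×10^6/24400) = 6.8473 km/s.
On the transfer ellipse at r₁, v² = μ(2/r − 1/a) gives v_p = √[μ(2/r₁ − 1/a_t)] = 7.9146 km/s.
First burn Δv₁ = |v_p − v₁| = 1.067 km/s.
At r₂, v₂ = √(μ/r₂) = 4.8269 km/s.
Transfer-orbit speed at r₂: v_a = √[μ(2/r₂ − 1/a_t)] = 3.9331 km/s.
Second burn Δv₂ = |v₂ − v_a| = 0.8938 km/s.
Total Δv = Δv₁ + Δv₂ = 1.961 km/s.

Δv = 1960 m/s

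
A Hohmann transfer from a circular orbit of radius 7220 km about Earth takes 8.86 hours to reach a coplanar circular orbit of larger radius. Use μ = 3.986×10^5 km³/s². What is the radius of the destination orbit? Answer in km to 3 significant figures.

Transfer time t = 8.86 hours = 31896 s, and t = π√(a_t³/μ).
So a_t = (μ t²/π²)^(1/3) = (3.986×10^5 × (31896)² / π²)^(1/3) = 34507 km.
Since a_t = (r₁ + r₂)/2, r₂ = 2a_t − r₁ = 2×34507 − 7220 = 61794 km.

r₂ = 61800 km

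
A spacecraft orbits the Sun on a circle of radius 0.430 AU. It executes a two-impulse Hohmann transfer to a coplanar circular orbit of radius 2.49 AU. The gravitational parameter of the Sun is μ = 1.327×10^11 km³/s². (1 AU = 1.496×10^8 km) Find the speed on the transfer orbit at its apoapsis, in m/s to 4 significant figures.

v = 10240 m/s

In km: r₁ = 0.430 × 1.496×10^8 = 6.4328×10^7 km; r₂ = 2.49 × 1.496×10^8 = 3.72504×10^8 km.
Semi-major axis of the transfer orbit: a_t = (6.4328×10^7 + 3.72504×10^8)/2 = 2.18416×10^8 km.
At apoapsis, r = 3.72504×10^8 km.
Vis-viva: v = √[μ(2/r − 1/a_t)] = √[1.327×10^11 × (2/3.72504×10^8 − 1/2.18416×10^8)] = 10.24 km/s.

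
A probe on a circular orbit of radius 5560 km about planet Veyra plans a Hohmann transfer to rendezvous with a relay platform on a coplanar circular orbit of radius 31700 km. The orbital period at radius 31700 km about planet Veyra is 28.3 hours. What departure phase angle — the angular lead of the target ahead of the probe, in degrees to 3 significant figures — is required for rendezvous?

φ = 98.9°

From Kepler's third law T² = 4π²r³/μ at r = 31700 km, T = 28.3 hours = 28.3 × 3600 s = 1.0188×10^5 s: μ = 4π²r³/T² = 1.21160×10^5 km³/s².
Semi-major axis of the transfer orbit: a_t = (5560 + 31700)/2 = 18630 km.
Transfer time t = π√(a_t³/μ) = 22950 s.
Target angular speed ω₂ = √(μ/r₂³) = 6.1672×10^-5 rad/s.
Angle swept by the target during transfer: ω₂·t = 1.4154 rad = 81.10°.
Arrival is 180° from departure on the ellipse, so φ = 180° − 81.10° = 98.9°.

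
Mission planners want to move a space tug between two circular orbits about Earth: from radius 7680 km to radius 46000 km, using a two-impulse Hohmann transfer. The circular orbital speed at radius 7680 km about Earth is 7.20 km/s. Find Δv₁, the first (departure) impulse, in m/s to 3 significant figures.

Δv₁ = 2230 m/s

From the circular-orbit relation v² = μ/r at r = 7680 km: μ = v²r = (7.20)² × 7680 = 3.98131×10^5 km³/s².
The Hohmann ellipse has a_t = (r₁ + r₂)/2 = 26840 km.
On the circular orbit at r = 7680 km, v_c = √(μ/r) = 7.200 km/s.
Vis-viva on the transfer ellipse at r = 7680 km gives v_t = √[μ(2/r − 1/a_t)] = 9.426 km/s.
Δv₁ = |v_t − v_c| = |9.426 − 7.200| = 2.226 km/s.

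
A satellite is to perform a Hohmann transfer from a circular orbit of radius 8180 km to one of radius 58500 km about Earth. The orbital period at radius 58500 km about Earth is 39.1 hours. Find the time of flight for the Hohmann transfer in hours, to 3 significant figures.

From Kepler's third law T² = 4π²r³/μ at r = 58500 km, T = 39.1 hours = 39.1 × 3600 s = 1.4076×10^5 s: μ = 4π²r³/T² = 3.98904×10^5 km³/s².
Semi-major axis of the transfer orbit: a_t = (8180 + 58500)/2 = 33340 km.
By Kepler's third law the transfer-orbit period is T = 2π√(a_t³/μ), so t = T/2 = 30280 s.
Converting: 30280 s ÷ 3600 s/hour = 8.41 hours.

t = 8.41 hours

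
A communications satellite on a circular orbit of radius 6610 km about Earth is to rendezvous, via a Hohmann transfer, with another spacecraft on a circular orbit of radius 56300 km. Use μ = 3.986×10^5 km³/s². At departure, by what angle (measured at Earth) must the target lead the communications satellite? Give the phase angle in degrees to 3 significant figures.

φ = 105°

Semi-major axis of the transfer orbit: a_t = (6610 + 56300)/2 = 31455 km.
Transfer time t = π√(a_t³/μ) = 27760 s.
The target's mean motion on its circular orbit is ω₂ = √(μ/r₂³) = 4.726×10^-5 rad/s.
Angle swept by the target during transfer: ω₂·t = 1.312 rad = 75.17°.
Arrival is 180° from departure on the ellipse, so φ = 180° − 75.17° = 105°.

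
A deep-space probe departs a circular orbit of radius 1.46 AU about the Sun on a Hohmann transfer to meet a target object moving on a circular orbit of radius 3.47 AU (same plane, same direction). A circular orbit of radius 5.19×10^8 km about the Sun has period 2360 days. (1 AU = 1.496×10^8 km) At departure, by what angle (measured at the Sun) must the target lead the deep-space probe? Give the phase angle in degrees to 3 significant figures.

φ = 72.2°

From Kepler's third law T² = 4π²r³/μ at r = 5.19×10^8 km, T = 2360 days = 2360 × 86400 s = 2.03904×10^8 s: μ = 4π²r³/T² = 1.32743×10^11 km³/s².
In km: r₁ = 1.46 × 1.496×10^8 = 2.18416×10^8 km; r₂ = 3.47 × 1.496×10^8 = 5.19112×10^8 km.
Transfer-ellipse semi-major axis a_t = (r₁ + r₂)/2 = (2.18416×10^8 + 5.19112×10^8)/2 = 3.68764×10^8 km.
The half-period of the transfer ellipse is t = π√(a_t³/μ) = 6.106×10^7 s.
The target's mean motion on its circular orbit is ω₂ = √(μ/r₂³) = 3.080×10^-8 rad/s.
Angle swept by the target during transfer: ω₂·t = 1.881 rad = 107.8°.
Arrival is 180° from departure on the ellipse, so φ = 180° − 107.8° = 72.2°.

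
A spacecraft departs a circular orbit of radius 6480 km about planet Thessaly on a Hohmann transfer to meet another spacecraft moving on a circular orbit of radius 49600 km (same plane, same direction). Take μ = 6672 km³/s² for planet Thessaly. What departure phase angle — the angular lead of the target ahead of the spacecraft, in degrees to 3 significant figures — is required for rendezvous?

φ = 103°

Semi-major axis of the transfer orbit: a_t = (6480 + 49600)/2 = 28040 km.
The half-period of the transfer ellipse is t = π√(a_t³/μ) = 1.80588×10^5 s.
Target angular speed ω₂ = √(μ/r₂³) = 7.39444×10^-6 rad/s.
Angle swept by the target during transfer: ω₂·t = 1.3353 rad = 76.51°.
The spacecraft traverses 180° on the transfer ellipse, so the target must lead by 180° − 76.51° = 103°.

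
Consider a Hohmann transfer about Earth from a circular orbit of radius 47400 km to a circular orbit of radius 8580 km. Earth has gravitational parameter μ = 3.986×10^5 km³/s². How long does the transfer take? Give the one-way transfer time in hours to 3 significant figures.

Semi-major axis of the transfer orbit: a_t = (47400 + 8580)/2 = 27990 km.
Transfer time t = π√(a_t³/μ) = π√((27990)³ / 3.986×10^5) = 23300 s.
Converting: 23300 s ÷ 3600 s/hour = 6.47 hours.

t = 6.47 hours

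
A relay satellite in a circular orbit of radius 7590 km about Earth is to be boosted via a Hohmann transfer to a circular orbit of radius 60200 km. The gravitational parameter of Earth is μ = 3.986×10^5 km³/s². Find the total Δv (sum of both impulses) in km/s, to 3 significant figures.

Δv = 3.77 km/s

The Hohmann ellipse has a_t = (r₁ + r₂)/2 = 33895 km.
At r₁ the circular-orbit speed is v₁ = √(μ/r₁) = 7.247 km/s.
On the transfer ellipse at r₁, vis-viva gives v_p = √[μ(2/r₁ − 1/a_t)] = 9.658 km/s.
First burn Δv₁ = |v_p − v₁| = 2.411 km/s.
Circular speed at r₂: v₂ = √(μ/r₂) = 2.57318 km/s.
Transfer-orbit speed at r₂: v_a = √[μ(2/r₂ − 1/a_t)] = 1.21765 km/s.
Second burn Δv₂ = |v₂ − v_a| = 1.356 km/s.
Total Δv = Δv₁ + Δv₂ = 3.767 km/s.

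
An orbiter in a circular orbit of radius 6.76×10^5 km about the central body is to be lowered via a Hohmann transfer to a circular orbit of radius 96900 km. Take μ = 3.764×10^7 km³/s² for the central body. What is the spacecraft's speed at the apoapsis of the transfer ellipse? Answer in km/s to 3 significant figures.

v = 3.74 km/s

Semi-major axis of the transfer orbit: a_t = (6.760×10^5 + 96900)/2 = 3.8645×10^5 km.
The apoapsis of the transfer ellipse is at r = 6.760×10^5 km.
Applying v² = μ(2/r − 1/a_t): v = 3.737 km/s.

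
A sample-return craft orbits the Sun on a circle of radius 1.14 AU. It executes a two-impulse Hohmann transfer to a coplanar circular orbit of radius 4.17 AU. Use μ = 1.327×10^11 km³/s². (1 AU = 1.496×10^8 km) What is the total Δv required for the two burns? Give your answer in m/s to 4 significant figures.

In km: r₁ = 1.14 × 1.496×10^8 = 1.70544×10^8 km; r₂ = 4.17 × 1.496×10^8 = 6.23832×10^8 km.
Transfer-ellipse semi-major axis a_t = (r₁ + r₂)/2 = (1.70544×10^8 + 6.23832×10^8)/2 = 3.97188×10^8 km.
At r₁ the circular-orbit speed is v₁ = √(μ/r₁) = 27.8944 km/s.
Transfer-orbit speed at r₁ (vis-viva): v_p = √[μ(2/r₁ − 1/a_t)] = 34.9585 km/s.
First burn Δv₁ = |v_p − v₁| = 7.064 km/s.
Circular speed at r₂: v₂ = √(μ/r₂) = 14.585 km/s.
Transfer-orbit speed at r₂: v_a = √[μ(2/r₂ − 1/a_t)] = 9.5570 km/s.
Second burn Δv₂ = |v₂ − v_a| = 5.028 km/s.
Total Δv = Δv₁ + Δv₂ = 12.09 km/s.

Δv = 12090 m/s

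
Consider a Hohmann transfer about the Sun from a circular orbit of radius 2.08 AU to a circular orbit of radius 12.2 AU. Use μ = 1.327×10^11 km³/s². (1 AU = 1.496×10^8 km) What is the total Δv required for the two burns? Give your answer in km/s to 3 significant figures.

In km: r₁ = 2.08 × 1.496×10^8 = 3.11168×10^8 km; r₂ = 12.2 × 1.496×10^8 = 1.82512×10^9 km.
The Hohmann ellipse has a_t = (r₁ + r₂)/2 = 1.068144×10^9 km.
Circular speed at r₁: v₁ = √(μ/r₁) = √(1.327×10^11/3.11168×10^8) = 20.651 km/s.
On the transfer ellipse at r₁, v² = μ(2/r − 1/a) gives v_p = √[μ(2/r₁ − 1/a_t)] = 26.994 km/s.
First burn Δv₁ = |v_p − v₁| = 6.343 km/s.
At r₂, v₂ = √(μ/r₂) = 8.527 km/s.
Transfer-orbit speed at r₂: v_a = √[μ(2/r₂ − 1/a_t)] = 4.602 km/s.
Second burn Δv₂ = |v₂ − v_a| = 3.925 km/s.
Total Δv = Δv₁ + Δv₂ = 10.27 km/s.

Δv = 10.3 km/s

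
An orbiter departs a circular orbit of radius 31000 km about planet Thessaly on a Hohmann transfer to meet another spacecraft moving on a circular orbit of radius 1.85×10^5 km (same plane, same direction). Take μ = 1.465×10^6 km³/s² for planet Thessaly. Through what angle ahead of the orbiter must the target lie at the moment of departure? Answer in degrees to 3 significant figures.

The Hohmann ellipse has a_t = (r₁ + r₂)/2 = 1.080×10^5 km.
Transfer time t = π√(a_t³/μ) = 92123 s.
Target angular speed ω₂ = √(μ/r₂³) = 1.5211×10^-5 rad/s.
Angle swept by the target during transfer: ω₂·t = 1.4013 rad = 80.29°.
The orbiter traverses 180° on the transfer ellipse, so the target must lead by 180° − 80.29° = 99.7°.

φ = 99.7°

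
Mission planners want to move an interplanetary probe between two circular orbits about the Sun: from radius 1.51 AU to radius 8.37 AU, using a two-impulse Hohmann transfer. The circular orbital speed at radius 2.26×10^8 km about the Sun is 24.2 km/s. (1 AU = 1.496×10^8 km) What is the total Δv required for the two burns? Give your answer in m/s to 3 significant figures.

From the circular-orbit relation v² = μ/r at r = 2.26×10^8 km: μ = v²r = (24.2)² × 2.26×10^8 = 1.32355×10^11 km³/s².
In km: r₁ = 1.51 × 1.496×10^8 = 2.25896×10^8 km; r₂ = 8.37 × 1.496×10^8 = 1.252152×10^9 km.
Semi-major axis of the transfer orbit: a_t = (2.25896×10^8 + 1.252152×10^9)/2 = 7.39024×10^8 km.
At r₁ the circular-orbit speed is v₁ = √(μ/r₁) = 24.206 km/s.
Transfer-orbit speed at r₁ (vis-viva equation): v_p = √[μ(2/r₁ − 1/a_t)] = 31.508 km/s.
First burn Δv₁ = |v_p − v₁| = 7.302 km/s.
Circular speed at r₂: v₂ = √(μ/r₂) = 10.281 km/s.
Transfer-orbit speed at r₂: v_a = √[μ(2/r₂ − 1/a_t)] = 5.6842 km/s.
Second burn Δv₂ = |v₂ − v_a| = 4.597 km/s.
Total Δv = Δv₁ + Δv₂ = 11.90 km/s.

Δv = 11900 m/s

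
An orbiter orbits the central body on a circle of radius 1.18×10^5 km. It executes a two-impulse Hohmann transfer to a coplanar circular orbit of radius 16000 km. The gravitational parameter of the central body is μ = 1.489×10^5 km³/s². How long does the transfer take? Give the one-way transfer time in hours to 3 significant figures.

t = 39.2 hours

Semi-major axis of the transfer orbit: a_t = (1.180×10^5 + 16000)/2 = 67000 km.
Transfer time t = π√(a_t³/μ) = π√((67000)³ / 1.489×10^5) = 1.412×10^5 s.
Converting: 1.412×10^5 s ÷ 3600 s/hour = 39.2 hours.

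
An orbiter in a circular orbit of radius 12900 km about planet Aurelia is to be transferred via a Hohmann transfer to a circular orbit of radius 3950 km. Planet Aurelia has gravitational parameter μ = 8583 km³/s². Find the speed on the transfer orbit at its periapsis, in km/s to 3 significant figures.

Semi-major axis of the transfer orbit: a_t = (12900 + 3950)/2 = 8425 km.
At periapsis, r = 3950 km.
Applying v² = μ(2/r − 1/a_t): v = 1.824 km/s.

v = 1.82 km/s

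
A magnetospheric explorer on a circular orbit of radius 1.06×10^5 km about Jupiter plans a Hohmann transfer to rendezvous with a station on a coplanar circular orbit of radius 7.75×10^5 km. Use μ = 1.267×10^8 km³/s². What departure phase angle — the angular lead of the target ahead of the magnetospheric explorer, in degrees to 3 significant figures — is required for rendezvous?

Semi-major axis of the transfer orbit: a_t = (1.060×10^5 + 7.750×10^5)/2 = 4.405×10^5 km.
The half-period of the transfer ellipse is t = π√(a_t³/μ) = 81598 s.
The target's mean motion on its circular orbit is ω₂ = √(μ/r₂³) = 1.6498×10^-5 rad/s.
Angle swept by the target during transfer: ω₂·t = 1.3462 rad = 77.13°.
The magnetospheric explorer traverses 180° on the transfer ellipse, so the target must lead by 180° − 77.13° = 103°.

φ = 103°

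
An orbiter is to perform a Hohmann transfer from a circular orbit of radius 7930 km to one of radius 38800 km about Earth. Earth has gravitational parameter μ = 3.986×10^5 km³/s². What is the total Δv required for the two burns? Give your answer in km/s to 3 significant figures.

Δv = 3.38 km/s

The Hohmann ellipse has a_t = (r₁ + r₂)/2 = 23365 km.
At r₁ the circular-orbit speed is v₁ = √(μ/r₁) = 7.090 km/s.
Transfer-orbit speed at r₁ (vis-viva): v_p = √[μ(2/r₁ − 1/a_t)] = 9.136 km/s.
First burn Δv₁ = |v_p − v₁| = 2.046 km/s.
Circular speed at r₂: v₂ = √(μ/r₂) = 3.205 km/s.
Transfer-orbit speed at r₂: v_a = √[μ(2/r₂ − 1/a_t)] = 1.867 km/s.
Second burn Δv₂ = |v₂ − v_a| = 1.338 km/s.
Δv = Δv₁ + Δv₂ = 2.046 + 1.338 = 3.384 km/s.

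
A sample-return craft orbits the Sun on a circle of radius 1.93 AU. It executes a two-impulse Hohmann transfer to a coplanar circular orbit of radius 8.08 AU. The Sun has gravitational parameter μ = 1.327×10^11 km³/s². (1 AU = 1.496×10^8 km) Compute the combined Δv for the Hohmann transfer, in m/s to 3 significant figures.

In km: r₁ = 1.93 × 1.496×10^8 = 2.88728×10^8 km; r₂ = 8.08 × 1.496×10^8 = 1.208768×10^9 km.
Transfer-ellipse semi-major axis a_t = (r₁ + r₂)/2 = (2.88728×10^8 + 1.208768×10^9)/2 = 7.48748×10^8 km.
At r₁ the circular-orbit speed is v₁ = √(μ/r₁) = 21.438 km/s.
Transfer-orbit speed at r₁ (vis-viva): v_p = √[μ(2/r₁ − 1/a_t)] = 27.239 km/s.
First burn Δv₁ = |v_p − v₁| = 5.801 km/s.
Circular speed at r₂: v₂ = √(μ/r₂) = 10.4777 km/s.
Transfer-orbit speed at r₂: v_a = √[μ(2/r₂ − 1/a_t)] = 6.50640 km/s.
Second burn Δv₂ = |v₂ − v_a| = 3.971 km/s.
Δv = Δv₁ + Δv₂ = 5.801 + 3.971 = 9.772 km/s.

Δv = 9770 m/s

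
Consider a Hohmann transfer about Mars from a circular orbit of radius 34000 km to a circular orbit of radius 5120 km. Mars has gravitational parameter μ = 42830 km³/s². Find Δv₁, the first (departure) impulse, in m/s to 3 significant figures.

Δv₁ = 548 m/s

Transfer-ellipse semi-major axis a_t = (r₁ + r₂)/2 = (34000 + 5120)/2 = 19560 km.
Circular speed at r = 34000 km: v_c = √(μ/r) = 1.12237 km/s.
Vis-viva on the transfer ellipse at r = 34000 km gives v_t = √[μ(2/r − 1/a_t)] = 0.574229 km/s.
Δv₁ = |v_t − v_c| = |0.574229 − 1.12237| = 0.5481 km/s.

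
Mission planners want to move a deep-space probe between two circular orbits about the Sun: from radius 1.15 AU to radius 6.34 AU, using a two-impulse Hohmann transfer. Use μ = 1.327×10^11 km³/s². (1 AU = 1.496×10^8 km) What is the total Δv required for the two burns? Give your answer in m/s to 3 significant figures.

In km: r₁ = 1.15 × 1.496×10^8 = 1.7204×10^8 km; r₂ = 6.34 × 1.496×10^8 = 9.48464×10^8 km.
Semi-major axis of the transfer orbit: a_t = (1.7204×10^8 + 9.48464×10^8)/2 = 5.60252×10^8 km.
Circular speed at r₁: v₁ = √(μ/r₁) = √(1.327×10^11/1.7204×10^8) = 27.773 km/s.
Transfer-orbit speed at r₁ (vis-viva equation): v_p = √[μ(2/r₁ − 1/a_t)] = 36.136 km/s.
First burn Δv₁ = |v_p − v₁| = 8.363 km/s.
Circular speed at r₂: v₂ = √(μ/r₂) = 11.8284 km/s.
Transfer-orbit speed at r₂: v_a = √[μ(2/r₂ − 1/a_t)] = 6.55463 km/s.
Second burn Δv₂ = |v₂ − v_a| = 5.274 km/s.
Δv = Δv₁ + Δv₂ = 8.363 + 5.274 = 13.64 km/s.

Δv = 13600 m/s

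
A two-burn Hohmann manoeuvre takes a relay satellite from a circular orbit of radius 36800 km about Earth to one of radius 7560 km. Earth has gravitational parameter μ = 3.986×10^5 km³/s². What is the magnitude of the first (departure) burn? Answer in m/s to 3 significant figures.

Δv₁ = 1370 m/s

The Hohmann ellipse has a_t = (r₁ + r₂)/2 = 22180 km.
Circular speed at r = 36800 km: v_c = √(μ/r) = 3.291 km/s.
Vis-viva on the transfer ellipse at r = 36800 km gives v_t = √[μ(2/r − 1/a_t)] = 1.921 km/s.
Δv₁ = |v_t − v_c| = |1.921 − 3.291| = 1.370 km/s.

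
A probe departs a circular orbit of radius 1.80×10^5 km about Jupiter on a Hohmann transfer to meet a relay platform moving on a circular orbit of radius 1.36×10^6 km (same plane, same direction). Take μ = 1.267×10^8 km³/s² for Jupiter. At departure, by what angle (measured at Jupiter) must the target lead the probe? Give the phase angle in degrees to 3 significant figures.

φ = 103°

The Hohmann ellipse has a_t = (r₁ + r₂)/2 = 7.700×10^5 km.
Transfer time t = π√(a_t³/μ) = 1.8858×10^5 s.
The target's mean motion on its circular orbit is ω₂ = √(μ/r₂³) = 7.0971×10^-6 rad/s.
Angle swept by the target during transfer: ω₂·t = 1.3384 rad = 76.68°.
The probe traverses 180° on the transfer ellipse, so the target must lead by 180° − 76.68° = 103°.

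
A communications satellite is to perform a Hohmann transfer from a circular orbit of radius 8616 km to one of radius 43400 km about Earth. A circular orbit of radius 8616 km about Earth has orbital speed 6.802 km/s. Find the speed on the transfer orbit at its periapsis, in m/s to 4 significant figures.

v = 8787 m/s

From the circular-orbit relation v² = μ/r at r = 8616 km: μ = v²r = (6.802)² × 8616 = 3.98638×10^5 km³/s².
Transfer-ellipse semi-major axis a_t = (r₁ + r₂)/2 = (8616 + 43400)/2 = 26008 km.
The periapsis of the transfer ellipse is at r = 8616 km.
Vis-viva: v = √[μ(2/r − 1/a_t)] = √[3.98638×10^5 × (2/8616 − 1/26008)] = 8.787 km/s.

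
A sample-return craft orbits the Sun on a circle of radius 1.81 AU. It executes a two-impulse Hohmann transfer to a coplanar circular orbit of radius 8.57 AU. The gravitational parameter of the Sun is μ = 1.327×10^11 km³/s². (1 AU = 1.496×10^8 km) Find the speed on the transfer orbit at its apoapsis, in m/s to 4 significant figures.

v = 6008 m/s

In km: r₁ = 1.81 × 1.496×10^8 = 2.70776×10^8 km; r₂ = 8.57 × 1.496×10^8 = 1.282072×10^9 km.
The Hohmann ellipse has a_t = (r₁ + r₂)/2 = 7.76424×10^8 km.
At apoapsis, r = 1.282072×10^9 km.
Vis-viva: v = √[μ(2/r − 1/a_t)] = √[1.327×10^11 × (2/1.282072×10^9 − 1/7.76424×10^8)] = 6.008 km/s.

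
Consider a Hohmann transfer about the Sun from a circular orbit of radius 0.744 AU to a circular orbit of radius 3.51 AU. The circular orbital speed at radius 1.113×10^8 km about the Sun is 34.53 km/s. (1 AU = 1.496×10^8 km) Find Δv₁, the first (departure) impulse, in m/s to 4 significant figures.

From the circular-orbit relation v² = μ/r at r = 1.113×10^8 km: μ = v²r = (34.53)² × 1.113×10^8 = 1.32705×10^11 km³/s².
In km: r₁ = 0.744 × 1.496×10^8 = 1.113024×10^8 km; r₂ = 3.51 × 1.496×10^8 = 5.25096×10^8 km.
Semi-major axis of the transfer orbit: a_t = (1.113024×10^8 + 5.25096×10^8)/2 = 3.181992×10^8 km.
On the circular orbit at r = 1.113024×10^8 km, v_c = √(μ/r) = 34.530 km/s.
Transfer-orbit speed at the same r (vis-viva, a = a_t): v_t = √[μ(2/r − 1/a_t)] = 44.357 km/s.
Δv₁ = |v_t − v_c| = |44.357 − 34.530| = 9.827 km/s.

Δv₁ = 9827 m/s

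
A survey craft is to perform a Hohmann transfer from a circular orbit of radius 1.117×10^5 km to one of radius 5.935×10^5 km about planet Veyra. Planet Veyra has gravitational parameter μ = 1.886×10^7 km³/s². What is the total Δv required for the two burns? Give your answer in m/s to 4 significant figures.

Transfer-ellipse semi-major axis a_t = (r₁ + r₂)/2 = (1.117×10^5 + 5.935×10^5)/2 = 3.526×10^5 km.
Circular speed at r₁: v₁ = √(μ/r₁) = √(1.886×10^7/1.117×10^5) = 12.99404 km/s.
Transfer-orbit speed at r₁ (v² = μ(2/r − 1/a)): v_p = √[μ(2/r₁ − 1/a_t)] = 16.85829 km/s.
First burn Δv₁ = |v_p − v₁| = 3.86425 km/s.
Circular speed at r₂: v₂ = √(μ/r₂) = 5.63716 km/s.
Transfer-orbit speed at r₂: v_a = √[μ(2/r₂ − 1/a_t)] = 3.17282 km/s.
Second burn Δv₂ = |v₂ − v_a| = 2.46434 km/s.
Total Δv = Δv₁ + Δv₂ = 6.329 km/s.

Δv = 6329 m/s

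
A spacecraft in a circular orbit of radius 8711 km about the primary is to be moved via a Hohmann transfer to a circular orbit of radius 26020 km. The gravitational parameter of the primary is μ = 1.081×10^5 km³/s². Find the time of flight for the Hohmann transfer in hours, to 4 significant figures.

The Hohmann ellipse has a_t = (r₁ + r₂)/2 = 17365.5 km.
Half the transfer-orbit period gives t = π√(a_t³/μ) = 21866 s.
Converting: 21866 s ÷ 3600 s/hour = 6.074 hours.

t = 6.074 hours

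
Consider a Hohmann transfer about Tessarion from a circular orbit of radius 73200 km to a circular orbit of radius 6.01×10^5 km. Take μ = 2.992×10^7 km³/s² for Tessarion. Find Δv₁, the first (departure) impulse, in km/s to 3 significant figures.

Δv₁ = 6.78 km/s

The Hohmann ellipse has a_t = (r₁ + r₂)/2 = 3.371×10^5 km.
Circular speed at r = 73200 km: v_c = √(μ/r) = 20.217 km/s.
Vis-viva on the transfer ellipse at r = 73200 km gives v_t = √[μ(2/r − 1/a_t)] = 26.995 km/s.
Δv₁ = |v_t − v_c| = |26.995 − 20.217| = 6.778 km/s.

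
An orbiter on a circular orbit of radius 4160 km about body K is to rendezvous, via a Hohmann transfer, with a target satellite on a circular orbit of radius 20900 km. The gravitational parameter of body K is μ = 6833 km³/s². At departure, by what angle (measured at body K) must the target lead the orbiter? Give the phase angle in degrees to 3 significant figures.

Transfer-ellipse semi-major axis a_t = (r₁ + r₂)/2 = (4160 + 20900)/2 = 12530 km.
Transfer time t = π√(a_t³/μ) = 53305.3 s.
Target angular speed ω₂ = √(μ/r₂³) = 2.73581×10^-5 rad/s.
Angle swept by the target during transfer: ω₂·t = 1.45833 rad = 83.56°.
The orbiter traverses 180° on the transfer ellipse, so the target must lead by 180° − 83.56° = 96.4°.

φ = 96.4°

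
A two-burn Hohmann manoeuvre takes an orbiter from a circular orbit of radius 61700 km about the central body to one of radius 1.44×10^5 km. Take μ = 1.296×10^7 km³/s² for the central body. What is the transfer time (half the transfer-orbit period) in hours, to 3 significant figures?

Semi-major axis of the transfer orbit: a_t = (61700 + 1.440×10^5)/2 = 1.0285×10^5 km.
By Kepler's third law the transfer-orbit period is T = 2π√(a_t³/μ), so t = T/2 = 28784 s.
Converting: 28784 s ÷ 3600 s/hour = 8.00 hours.

t = 8.00 hours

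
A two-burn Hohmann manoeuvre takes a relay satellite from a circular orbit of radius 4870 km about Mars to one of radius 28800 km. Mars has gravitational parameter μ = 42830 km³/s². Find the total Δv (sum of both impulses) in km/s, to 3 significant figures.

Semi-major axis of the transfer orbit: a_t = (4870 + 28800)/2 = 16835 km.
At r₁ the circular-orbit speed is v₁ = √(μ/r₁) = 2.9656 km/s.
Transfer-orbit speed at r₁ (v² = μ(2/r − 1/a)): v_p = √[μ(2/r₁ − 1/a_t)] = 3.8788 km/s.
First burn Δv₁ = |v_p − v₁| = 0.9132 km/s.
At r₂, v₂ = √(μ/r₂) = 1.2195 km/s.
Transfer-orbit speed at r₂: v_a = √[μ(2/r₂ − 1/a_t)] = 0.65590 km/s.
Second burn Δv₂ = |v₂ − v_a| = 0.5636 km/s.
Δv = Δv₁ + Δv₂ = 0.9132 + 0.5636 = 1.477 km/s.

Δv = 1.48 km/s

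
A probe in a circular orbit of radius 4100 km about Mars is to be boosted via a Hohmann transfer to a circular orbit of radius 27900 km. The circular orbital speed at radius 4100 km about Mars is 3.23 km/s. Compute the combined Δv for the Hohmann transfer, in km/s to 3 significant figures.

From the circular-orbit relation v² = μ/r at r = 4100 km: μ = v²r = (3.23)² × 4100 = 42774.9 km³/s².
The Hohmann ellipse has a_t = (r₁ + r₂)/2 = 16000 km.
Circular speed at r₁: v₁ = √(μ/r₁) = √(42774.9/4100) = 3.2300 km/s.
On the transfer ellipse at r₁, vis-viva gives v_p = √[μ(2/r₁ − 1/a_t)] = 4.2653 km/s.
First burn Δv₁ = |v_p − v₁| = 1.0353 km/s.
Circular speed at r₂: v₂ = √(μ/r₂) = 1.2382 km/s.
Transfer-orbit speed at r₂: v_a = √[μ(2/r₂ − 1/a_t)] = 0.62679 km/s.
Second burn Δv₂ = |v₂ − v_a| = 0.61141 km/s.
Total Δv = Δv₁ + Δv₂ = 1.647 km/s.

Δv = 1.65 km/s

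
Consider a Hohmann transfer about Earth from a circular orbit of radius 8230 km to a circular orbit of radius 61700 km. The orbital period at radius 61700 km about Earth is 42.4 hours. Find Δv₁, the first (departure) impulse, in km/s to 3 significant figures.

Δv₁ = 2.28 km/s

From Kepler's third law T² = 4π²r³/μ at r = 61700 km, T = 42.4 hours = 42.4 × 3600 s = 1.5264×10^5 s: μ = 4π²r³/T² = 3.97996×10^5 km³/s².
Semi-major axis of the transfer orbit: a_t = (8230 + 61700)/2 = 34965 km.
On the circular orbit at r = 8230 km, v_c = √(μ/r) = 6.954 km/s.
Vis-viva on the transfer ellipse at r = 8230 km gives v_t = √[μ(2/r − 1/a_t)] = 9.238 km/s.
Δv₁ = |v_t − v_c| = |9.238 − 6.954| = 2.284 km/s.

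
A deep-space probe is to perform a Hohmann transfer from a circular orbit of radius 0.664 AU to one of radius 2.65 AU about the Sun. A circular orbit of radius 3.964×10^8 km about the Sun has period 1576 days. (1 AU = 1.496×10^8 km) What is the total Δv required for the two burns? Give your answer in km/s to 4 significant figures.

From Kepler's third law T² = 4π²r³/μ at r = 3.964×10^8 km, T = 1576 days = 1576 × 86400 s = 1.361664×10^8 s: μ = 4π²r³/T² = 1.32624×10^11 km³/s².
In km: r₁ = 0.664 × 1.496×10^8 = 9.93344×10^7 km; r₂ = 2.65 × 1.496×10^8 = 3.9644×10^8 km.
Transfer-ellipse semi-major axis a_t = (r₁ + r₂)/2 = (9.93344×10^7 + 3.9644×10^8)/2 = 2.478872×10^8 km.
At r₁ the circular-orbit speed is v₁ = √(μ/r₁) = 36.5393 km/s.
Transfer-orbit speed at r₁ (vis-viva): v_p = √[μ(2/r₁ − 1/a_t)] = 46.2085 km/s.
First burn Δv₁ = |v_p − v₁| = 9.669 km/s.
At r₂, v₂ = √(μ/r₂) = 18.290 km/s.
Transfer-orbit speed at r₂: v_a = √[μ(2/r₂ − 1/a_t)] = 11.578 km/s.
Second burn Δv₂ = |v₂ − v_a| = 6.712 km/s.
Δv = Δv₁ + Δv₂ = 9.669 + 6.712 = 16.38 km/s.

Δv = 16.38 km/s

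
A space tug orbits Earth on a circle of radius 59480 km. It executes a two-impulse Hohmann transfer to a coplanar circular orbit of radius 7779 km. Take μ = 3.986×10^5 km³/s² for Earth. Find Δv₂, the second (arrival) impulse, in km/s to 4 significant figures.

Δv₂ = 2.362 km/s

Transfer-ellipse semi-major axis a_t = (r₁ + r₂)/2 = (59480 + 7779)/2 = 33629.5 km.
Circular speed at r = 7779 km: v_c = √(μ/r) = 7.158 km/s.
Vis-viva on the transfer ellipse at r = 7779 km gives v_t = √[μ(2/r − 1/a_t)] = 9.520 km/s.
Δv₂ = |v_t − v_c| = |9.520 − 7.158| = 2.362 km/s.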